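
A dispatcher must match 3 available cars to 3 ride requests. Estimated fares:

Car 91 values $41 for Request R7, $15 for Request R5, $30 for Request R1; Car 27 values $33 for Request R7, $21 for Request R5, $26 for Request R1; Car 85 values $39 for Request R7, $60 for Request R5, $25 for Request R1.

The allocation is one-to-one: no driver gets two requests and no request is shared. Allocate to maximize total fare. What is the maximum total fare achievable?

This is a one-to-one assignment (maximum-weight bipartite matching).
Optimal: Car 91→Request R7 ($41), Car 27→Request R1 ($26), Car 85→Request R5 ($60) — total 41+26+60 = $127.
Next-best assignment: Car 91→Request R1, Car 27→Request R7, Car 85→Request R5 = $123.

Maximum total: $127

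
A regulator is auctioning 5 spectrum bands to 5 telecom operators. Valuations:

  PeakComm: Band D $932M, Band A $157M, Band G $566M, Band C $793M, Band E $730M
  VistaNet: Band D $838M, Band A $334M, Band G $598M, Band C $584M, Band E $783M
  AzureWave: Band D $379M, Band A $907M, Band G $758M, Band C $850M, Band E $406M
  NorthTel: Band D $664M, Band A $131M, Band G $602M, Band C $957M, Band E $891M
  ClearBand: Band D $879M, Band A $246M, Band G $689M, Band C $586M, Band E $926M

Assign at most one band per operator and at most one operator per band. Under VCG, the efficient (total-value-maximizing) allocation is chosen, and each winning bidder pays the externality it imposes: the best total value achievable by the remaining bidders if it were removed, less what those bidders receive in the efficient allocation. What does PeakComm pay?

Efficient allocation: PeakComm→Band D ($932M), VistaNet→Band G ($598M), AzureWave→Band A ($907M), NorthTel→Band C ($957M), ClearBand→Band E ($926M); total welfare W = $4320M.
PeakComm receives Band D at value $932M, so the others get W − 932 = $3388M.
Without PeakComm: best allocation of the remaining 4 bidders over all 5 bands is VistaNet→Band D ($838M), AzureWave→Band A ($907M), NorthTel→Band C ($957M), ClearBand→Band E ($926M), total $3628M.
VCG payment = (others' best without PeakComm) − (others' welfare with PeakComm) = 3628 − 3388 = $240M.

PeakComm pays $240M.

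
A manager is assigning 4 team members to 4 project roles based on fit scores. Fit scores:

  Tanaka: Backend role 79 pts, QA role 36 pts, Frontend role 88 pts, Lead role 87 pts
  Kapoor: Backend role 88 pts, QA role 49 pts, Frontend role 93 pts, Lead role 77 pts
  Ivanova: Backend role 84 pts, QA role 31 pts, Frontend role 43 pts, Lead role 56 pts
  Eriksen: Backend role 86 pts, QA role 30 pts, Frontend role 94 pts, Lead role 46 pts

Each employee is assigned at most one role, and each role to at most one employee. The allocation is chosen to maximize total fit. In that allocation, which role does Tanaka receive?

Tanaka receives Lead role.

Optimal: Tanaka→Lead role (87 pts), Kapoor→QA role (49 pts), Ivanova→Backend role (84 pts), Eriksen→Frontend role (94 pts) — total 87+49+84+94 = 314 pts.
Row-greedy (each employee in turn takes its best remaining role) gives 262 pts, worse by 52.
Next-best assignment: Tanaka→Lead role, Kapoor→Backend role, Ivanova→QA role, Eriksen→Frontend role = 300 pts.
No other one-to-one assignment exceeds 314 pts.
Tanaka's own top role is Frontend role (88 pts), but forcing Tanaka→Frontend role and reassigning the rest optimally gives only 282 pts — worse by 32.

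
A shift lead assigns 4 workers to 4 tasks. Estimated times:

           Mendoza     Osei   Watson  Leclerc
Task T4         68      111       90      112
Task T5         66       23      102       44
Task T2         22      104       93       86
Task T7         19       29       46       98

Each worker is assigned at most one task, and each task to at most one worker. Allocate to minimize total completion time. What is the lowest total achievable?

Optimal: Mendoza→Task T2 (22 min), Osei→Task T7 (29 min), Watson→Task T4 (90 min), Leclerc→Task T5 (44 min) — total 22+29+90+44 = 185 min.
Column-greedy (each task in turn goes to its cheapest remaining worker) gives 223 min, worse by 38.
Next-best assignment: Mendoza→Task T2, Osei→Task T5, Watson→Task T7, Leclerc→Task T4 = 203 min.
Swapping Mendoza↔Leclerc (Mendoza→Task T5 66 min, Leclerc→Task T2 86 min) adds 86.

Minimum total: 185 min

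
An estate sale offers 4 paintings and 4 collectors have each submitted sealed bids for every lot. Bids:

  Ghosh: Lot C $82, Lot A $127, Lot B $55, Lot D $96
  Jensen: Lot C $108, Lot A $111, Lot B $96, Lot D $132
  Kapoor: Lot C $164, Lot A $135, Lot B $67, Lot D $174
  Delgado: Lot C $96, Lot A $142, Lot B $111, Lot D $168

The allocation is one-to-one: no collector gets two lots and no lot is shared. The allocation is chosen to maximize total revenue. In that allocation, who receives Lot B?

Optimal: Ghosh→Lot A ($127), Jensen→Lot B ($96), Kapoor→Lot C ($164), Delgado→Lot D ($168) — total 127+96+164+168 = $555.
Max-entry greedy (repeatedly take the single best remaining cell) gives $479, worse by 76.
Next-best assignment: Ghosh→Lot A, Jensen→Lot D, Kapoor→Lot C, Delgado→Lot B = $534.
Swapping Delgado↔Kapoor (Delgado→Lot C $96, Kapoor→Lot D $174) loses 62.
Jensen's own top lot is Lot D ($132), but forcing Jensen→Lot D and reassigning the rest optimally gives only $534 — worse by 21.

Jensen receives Lot B.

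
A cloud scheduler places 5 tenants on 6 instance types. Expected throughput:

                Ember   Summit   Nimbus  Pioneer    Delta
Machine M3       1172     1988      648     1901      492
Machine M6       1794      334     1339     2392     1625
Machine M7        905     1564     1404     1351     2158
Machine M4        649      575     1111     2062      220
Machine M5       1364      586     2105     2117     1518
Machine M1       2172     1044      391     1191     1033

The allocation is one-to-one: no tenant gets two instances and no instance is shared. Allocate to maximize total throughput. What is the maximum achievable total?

Optimal: Ember→Machine M1 (2172 ops/s), Summit→Machine M3 (1988 ops/s), Nimbus→Machine M5 (2105 ops/s), Pioneer→Machine M6 (2392 ops/s), Delta→Machine M7 (2158 ops/s) — total 2172+1988+2105+2392+2158 = 10815 ops/s.
Column-greedy (each instance in turn goes to its best remaining tenant) gives 9013 ops/s, worse by 1802.
Next-best assignment: Ember→Machine M1, Summit→Machine M3, Nimbus→Machine M5, Pioneer→Machine M4, Delta→Machine M7 = 10485 ops/s.

Max total: 10815 ops/s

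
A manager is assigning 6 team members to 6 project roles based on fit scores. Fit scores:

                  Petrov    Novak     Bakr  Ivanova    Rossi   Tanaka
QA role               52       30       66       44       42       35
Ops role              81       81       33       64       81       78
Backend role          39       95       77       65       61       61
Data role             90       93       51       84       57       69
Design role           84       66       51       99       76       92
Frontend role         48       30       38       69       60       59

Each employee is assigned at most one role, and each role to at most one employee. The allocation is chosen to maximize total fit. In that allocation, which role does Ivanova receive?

This is the linear assignment problem.
Optimal: Petrov→Data role (90 pts), Novak→Backend role (95 pts), Bakr→QA role (66 pts), Ivanova→Frontend role (69 pts), Rossi→Ops role (81 pts), Tanaka→Design role (92 pts) — total 90+95+66+69+81+92 = 493 pts.
Row-greedy (each employee in turn takes its best remaining role) gives 490 pts, worse by 3.
Next-best assignment: Petrov→Data role, Novak→Backend role, Bakr→QA role, Ivanova→Design role, Rossi→Ops role, Tanaka→Frontend role = 490 pts.
Ivanova's own top role is Design role (99 pts), but forcing Ivanova→Design role and reassigning the rest optimally gives only 490 pts — worse by 3.

Ivanova receives Frontend role.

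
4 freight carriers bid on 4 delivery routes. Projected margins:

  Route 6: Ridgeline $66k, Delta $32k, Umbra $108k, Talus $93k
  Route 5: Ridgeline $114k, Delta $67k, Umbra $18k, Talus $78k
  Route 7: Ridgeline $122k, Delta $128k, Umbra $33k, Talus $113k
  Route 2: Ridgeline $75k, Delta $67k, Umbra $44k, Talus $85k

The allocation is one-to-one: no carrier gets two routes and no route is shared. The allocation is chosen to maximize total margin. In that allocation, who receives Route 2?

Optimal: Ridgeline→Route 5 ($114k), Delta→Route 7 ($128k), Umbra→Route 6 ($108k), Talus→Route 2 ($85k) — total 114+128+108+85 = $435k.
Row-greedy (each carrier in turn takes its best remaining route) gives $382k, worse by 53.
No other one-to-one assignment exceeds $435k.
Talus's own top route is Route 7 ($113k), but forcing Talus→Route 7 and reassigning the rest optimally gives only $402k — worse by 33.

Talus receives Route 2.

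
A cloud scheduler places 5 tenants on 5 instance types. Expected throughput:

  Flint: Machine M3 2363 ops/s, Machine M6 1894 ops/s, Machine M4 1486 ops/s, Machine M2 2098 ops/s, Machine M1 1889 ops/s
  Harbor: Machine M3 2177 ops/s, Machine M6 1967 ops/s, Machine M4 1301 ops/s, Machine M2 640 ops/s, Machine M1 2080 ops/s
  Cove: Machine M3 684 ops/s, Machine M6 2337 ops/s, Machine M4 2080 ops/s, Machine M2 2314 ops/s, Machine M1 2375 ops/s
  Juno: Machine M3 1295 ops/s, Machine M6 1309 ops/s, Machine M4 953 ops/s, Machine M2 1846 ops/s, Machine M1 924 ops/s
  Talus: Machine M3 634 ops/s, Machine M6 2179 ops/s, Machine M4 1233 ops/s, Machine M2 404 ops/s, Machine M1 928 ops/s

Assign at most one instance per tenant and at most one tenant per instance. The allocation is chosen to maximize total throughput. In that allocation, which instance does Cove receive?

Cove receives Machine M4.

Optimal: Flint→Machine M3 (2363 ops/s), Harbor→Machine M1 (2080 ops/s), Cove→Machine M4 (2080 ops/s), Juno→Machine M2 (1846 ops/s), Talus→Machine M6 (2179 ops/s) — total 2363+2080+2080+1846+2179 = 10548 ops/s.
Next-best assignment: Flint→Machine M1, Harbor→Machine M3, Cove→Machine M4, Juno→Machine M2, Talus→Machine M6 = 10171 ops/s.
Swapping Harbor↔Juno (Harbor→Machine M2 640 ops/s, Juno→Machine M1 924 ops/s) loses 2362.
No other one-to-one assignment exceeds 10548 ops/s.
Cove's own top instance is Machine M1 (2375 ops/s), but forcing Cove→Machine M1 and reassigning the rest optimally gives only 10064 ops/s — worse by 484.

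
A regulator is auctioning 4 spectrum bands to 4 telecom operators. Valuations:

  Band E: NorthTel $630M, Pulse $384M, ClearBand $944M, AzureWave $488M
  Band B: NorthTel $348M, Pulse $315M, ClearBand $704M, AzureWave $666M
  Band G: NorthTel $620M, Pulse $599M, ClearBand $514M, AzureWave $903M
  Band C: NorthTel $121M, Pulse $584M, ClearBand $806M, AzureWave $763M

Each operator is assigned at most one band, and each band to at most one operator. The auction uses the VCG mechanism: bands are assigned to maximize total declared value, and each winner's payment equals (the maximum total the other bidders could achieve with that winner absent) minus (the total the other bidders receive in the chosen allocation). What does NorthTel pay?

NorthTel pays $240M.

Efficient allocation: NorthTel→Band E ($630M), Pulse→Band C ($584M), ClearBand→Band B ($704M), AzureWave→Band G ($903M); total welfare W = $2821M.
NorthTel receives Band E at value $630M, so the others get W − 630 = $2191M.
Without NorthTel: best allocation of the remaining 3 bidders over all 4 bands is Pulse→Band C ($584M), ClearBand→Band E ($944M), AzureWave→Band G ($903M), total $2431M.
VCG payment = (others' best without NorthTel) − (others' welfare with NorthTel) = 2431 − 2191 = $240M.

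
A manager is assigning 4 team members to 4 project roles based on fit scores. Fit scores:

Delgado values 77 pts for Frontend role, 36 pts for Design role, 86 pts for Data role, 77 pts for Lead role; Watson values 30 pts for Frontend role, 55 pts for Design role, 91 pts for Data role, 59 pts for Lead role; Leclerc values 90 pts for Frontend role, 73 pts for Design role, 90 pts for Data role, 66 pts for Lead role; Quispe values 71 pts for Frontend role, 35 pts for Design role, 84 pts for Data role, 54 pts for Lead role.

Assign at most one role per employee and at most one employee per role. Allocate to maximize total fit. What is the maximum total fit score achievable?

Optimal: Delgado→Lead role (77 pts), Watson→Data role (91 pts), Leclerc→Design role (73 pts), Quispe→Frontend role (71 pts) — total 77+91+73+71 = 312 pts.
Row-greedy (each employee in turn takes its best remaining role) gives 270 pts, worse by 42.

Max total: 312 pts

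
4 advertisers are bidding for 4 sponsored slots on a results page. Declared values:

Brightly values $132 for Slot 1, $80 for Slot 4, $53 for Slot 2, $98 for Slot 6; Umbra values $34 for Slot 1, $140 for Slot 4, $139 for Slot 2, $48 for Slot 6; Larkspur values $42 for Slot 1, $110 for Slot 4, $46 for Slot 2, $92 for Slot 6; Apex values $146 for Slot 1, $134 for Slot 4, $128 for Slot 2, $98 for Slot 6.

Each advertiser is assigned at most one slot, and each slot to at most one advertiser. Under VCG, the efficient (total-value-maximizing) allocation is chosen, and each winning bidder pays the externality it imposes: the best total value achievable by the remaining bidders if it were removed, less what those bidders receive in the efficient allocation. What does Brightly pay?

Brightly pays $30.

Efficient allocation: Brightly→Slot 1 ($132), Umbra→Slot 2 ($139), Larkspur→Slot 6 ($92), Apex→Slot 4 ($134); total welfare W = $497.
Brightly receives Slot 1 at value $132, so the others get W − 132 = $365.
Without Brightly: best allocation of the remaining 3 bidders over all 4 slots is Umbra→Slot 2 ($139), Larkspur→Slot 4 ($110), Apex→Slot 1 ($146), total $395.
VCG payment = (others' best without Brightly) − (others' welfare with Brightly) = 395 − 365 = $30.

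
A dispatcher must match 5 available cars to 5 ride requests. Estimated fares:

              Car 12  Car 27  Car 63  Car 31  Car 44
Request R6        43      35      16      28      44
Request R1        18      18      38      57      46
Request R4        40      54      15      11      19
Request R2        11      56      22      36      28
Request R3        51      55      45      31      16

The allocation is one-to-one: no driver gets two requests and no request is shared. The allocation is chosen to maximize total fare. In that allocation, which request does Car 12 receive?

Car 12 receives Request R4.

Optimal: Car 12→Request R4 ($40), Car 27→Request R2 ($56), Car 63→Request R3 ($45), Car 31→Request R1 ($57), Car 44→Request R6 ($44) — total 40+56+45+57+44 = $242.
Row-greedy (each driver in turn takes its best remaining request) gives $192, worse by 50.
Next-best assignment: Car 12→Request R3, Car 27→Request R4, Car 63→Request R2, Car 31→Request R1, Car 44→Request R6 = $228.
Swapping Car 44↔Car 31 (Car 44→Request R1 $46, Car 31→Request R6 $28) loses 27.
Car 12's own top request is Request R3 ($51), but forcing Car 12→Request R3 and reassigning the rest optimally gives only $228 — worse by 14.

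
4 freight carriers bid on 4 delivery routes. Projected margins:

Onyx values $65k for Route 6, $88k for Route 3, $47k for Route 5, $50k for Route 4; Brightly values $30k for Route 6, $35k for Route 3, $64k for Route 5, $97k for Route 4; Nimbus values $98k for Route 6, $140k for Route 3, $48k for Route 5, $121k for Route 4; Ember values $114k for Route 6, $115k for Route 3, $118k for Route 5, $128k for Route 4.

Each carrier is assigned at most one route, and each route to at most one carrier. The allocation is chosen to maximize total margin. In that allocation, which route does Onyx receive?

Optimal: Onyx→Route 6 ($65k), Brightly→Route 4 ($97k), Nimbus→Route 3 ($140k), Ember→Route 5 ($118k) — total 65+97+140+118 = $420k.
Row-greedy (each carrier in turn takes its best remaining route) gives $401k, worse by 19.
Next-best assignment: Onyx→Route 3, Brightly→Route 4, Nimbus→Route 6, Ember→Route 5 = $401k.
Onyx's own top route is Route 3 ($88k), but forcing Onyx→Route 3 and reassigning the rest optimally gives only $401k — worse by 19.

Onyx receives Route 6.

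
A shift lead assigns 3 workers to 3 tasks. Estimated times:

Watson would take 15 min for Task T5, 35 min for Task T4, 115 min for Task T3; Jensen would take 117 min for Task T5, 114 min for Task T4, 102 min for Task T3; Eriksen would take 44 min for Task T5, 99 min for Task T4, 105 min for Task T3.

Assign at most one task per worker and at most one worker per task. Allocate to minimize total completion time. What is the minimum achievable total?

This is a one-to-one assignment (minimum-cost bipartite matching).
Optimal: Watson→Task T4 (35 min), Jensen→Task T3 (102 min), Eriksen→Task T5 (44 min) — total 35+102+44 = 181 min.

Min total: 181 min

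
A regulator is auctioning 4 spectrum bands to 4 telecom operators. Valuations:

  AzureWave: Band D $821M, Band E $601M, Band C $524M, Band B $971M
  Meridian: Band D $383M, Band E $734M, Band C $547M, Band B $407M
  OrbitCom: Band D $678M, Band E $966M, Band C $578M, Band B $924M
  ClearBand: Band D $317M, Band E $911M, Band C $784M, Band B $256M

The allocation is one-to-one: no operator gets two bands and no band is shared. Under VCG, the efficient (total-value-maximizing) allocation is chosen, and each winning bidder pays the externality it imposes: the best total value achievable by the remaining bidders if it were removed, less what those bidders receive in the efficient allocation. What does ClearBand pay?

ClearBand pays $5M.

Efficient allocation: AzureWave→Band D ($821M), Meridian→Band E ($734M), OrbitCom→Band B ($924M), ClearBand→Band C ($784M); total welfare W = $3263M.
ClearBand receives Band C at value $784M, so the others get W − 784 = $2479M.
Without ClearBand: best allocation of the remaining 3 bidders over all 4 bands is AzureWave→Band B ($971M), Meridian→Band C ($547M), OrbitCom→Band E ($966M), total $2484M.
VCG payment = (others' best without ClearBand) − (others' welfare with ClearBand) = 2484 − 2479 = $5M.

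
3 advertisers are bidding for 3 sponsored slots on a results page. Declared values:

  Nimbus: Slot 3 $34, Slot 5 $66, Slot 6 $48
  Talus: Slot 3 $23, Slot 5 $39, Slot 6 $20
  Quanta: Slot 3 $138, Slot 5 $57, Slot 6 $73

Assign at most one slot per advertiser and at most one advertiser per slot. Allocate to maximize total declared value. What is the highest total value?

Max total: $225

Optimal: Nimbus→Slot 6 ($48), Talus→Slot 5 ($39), Quanta→Slot 3 ($138) — total 48+39+138 = $225.
Next-best assignment: Nimbus→Slot 5, Talus→Slot 6, Quanta→Slot 3 = $224.
Checked against all permutations: $225 is optimal.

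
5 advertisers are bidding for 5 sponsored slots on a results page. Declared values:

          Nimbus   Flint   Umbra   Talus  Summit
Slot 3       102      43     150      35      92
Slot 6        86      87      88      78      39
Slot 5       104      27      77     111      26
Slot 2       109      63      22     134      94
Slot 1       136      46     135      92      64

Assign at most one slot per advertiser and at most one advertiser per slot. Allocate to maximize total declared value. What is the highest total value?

Optimal: Nimbus→Slot 1 ($136), Flint→Slot 6 ($87), Umbra→Slot 3 ($150), Talus→Slot 5 ($111), Summit→Slot 2 ($94) — total 136+87+150+111+94 = $578.
Max-entry greedy (repeatedly take the single best remaining cell) gives $533, worse by 45.
Next-best assignment: Nimbus→Slot 5, Flint→Slot 6, Umbra→Slot 1, Talus→Slot 2, Summit→Slot 3 = $552.
Swapping Umbra↔Flint (Umbra→Slot 6 $88, Flint→Slot 3 $43) loses 106.
Checked against all permutations: $578 is optimal.

Maximum total: $578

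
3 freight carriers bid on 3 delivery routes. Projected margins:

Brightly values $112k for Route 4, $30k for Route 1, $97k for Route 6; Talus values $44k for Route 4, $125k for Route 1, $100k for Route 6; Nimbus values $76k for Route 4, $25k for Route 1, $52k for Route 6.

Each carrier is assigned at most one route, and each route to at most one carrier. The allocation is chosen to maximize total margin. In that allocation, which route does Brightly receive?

Treat this as an assignment problem: match each carrier to one route.
Optimal: Brightly→Route 6 ($97k), Talus→Route 1 ($125k), Nimbus→Route 4 ($76k) — total 97+125+76 = $298k.
Next-best assignment: Brightly→Route 4, Talus→Route 1, Nimbus→Route 6 = $289k.
Brightly's own top route is Route 4 ($112k), but forcing Brightly→Route 4 and reassigning the rest optimally gives only $289k — worse by 9.

Brightly receives Route 6.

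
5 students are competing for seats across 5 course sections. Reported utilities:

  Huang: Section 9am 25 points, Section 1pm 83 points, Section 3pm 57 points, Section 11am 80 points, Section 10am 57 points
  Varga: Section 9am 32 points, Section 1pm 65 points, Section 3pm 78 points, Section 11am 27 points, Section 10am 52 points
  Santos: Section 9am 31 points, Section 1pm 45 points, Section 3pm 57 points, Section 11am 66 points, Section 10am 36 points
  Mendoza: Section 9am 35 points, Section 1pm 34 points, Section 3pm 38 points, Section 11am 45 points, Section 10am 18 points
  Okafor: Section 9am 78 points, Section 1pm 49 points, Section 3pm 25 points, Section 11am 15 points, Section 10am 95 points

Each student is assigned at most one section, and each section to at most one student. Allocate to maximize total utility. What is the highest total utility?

Optimal: Huang→Section 1pm (83 points), Varga→Section 3pm (78 points), Santos→Section 11am (66 points), Mendoza→Section 9am (35 points), Okafor→Section 10am (95 points) — total 83+78+66+35+95 = 357 points.
Column-greedy (each section in turn goes to its best remaining student) gives 323 points, worse by 34.
Next-best assignment: Huang→Section 11am, Varga→Section 3pm, Santos→Section 1pm, Mendoza→Section 9am, Okafor→Section 10am = 333 points.
Swapping Mendoza↔Huang (Mendoza→Section 1pm 34 points, Huang→Section 9am 25 points) loses 59.

Maximum total: 357 points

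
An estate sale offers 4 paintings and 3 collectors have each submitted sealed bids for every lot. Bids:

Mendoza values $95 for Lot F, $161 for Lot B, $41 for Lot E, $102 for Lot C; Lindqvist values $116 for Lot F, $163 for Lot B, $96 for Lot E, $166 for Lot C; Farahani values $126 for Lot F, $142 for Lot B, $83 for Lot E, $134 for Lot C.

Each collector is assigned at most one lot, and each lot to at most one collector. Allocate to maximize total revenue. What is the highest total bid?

This is a one-to-one assignment (maximum-weight bipartite matching).
Optimal: Mendoza→Lot B ($161), Lindqvist→Lot C ($166), Farahani→Lot F ($126) — total 161+166+126 = $453.
Next-best assignment: Mendoza→Lot B, Lindqvist→Lot F, Farahani→Lot C = $411.

Max total: $453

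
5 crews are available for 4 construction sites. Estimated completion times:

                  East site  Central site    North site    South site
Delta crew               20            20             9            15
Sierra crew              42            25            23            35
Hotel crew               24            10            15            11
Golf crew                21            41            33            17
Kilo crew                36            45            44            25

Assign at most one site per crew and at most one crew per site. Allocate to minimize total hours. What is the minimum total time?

Min total: 65 hours

Optimal: Golf crew→East site (21 hours), Hotel crew→Central site (10 hours), Delta crew→North site (9 hours), Kilo crew→South site (25 hours) — total 21+10+9+25 = 65 hours.
Row-greedy (each crew in turn takes its cheapest remaining site) gives 66 hours, worse by 1.
Swapping Golf crew↔Hotel crew (Golf crew→Central site 41 hours, Hotel crew→East site 24 hours) adds 34.
Checked against all permutations: 65 hours is optimal.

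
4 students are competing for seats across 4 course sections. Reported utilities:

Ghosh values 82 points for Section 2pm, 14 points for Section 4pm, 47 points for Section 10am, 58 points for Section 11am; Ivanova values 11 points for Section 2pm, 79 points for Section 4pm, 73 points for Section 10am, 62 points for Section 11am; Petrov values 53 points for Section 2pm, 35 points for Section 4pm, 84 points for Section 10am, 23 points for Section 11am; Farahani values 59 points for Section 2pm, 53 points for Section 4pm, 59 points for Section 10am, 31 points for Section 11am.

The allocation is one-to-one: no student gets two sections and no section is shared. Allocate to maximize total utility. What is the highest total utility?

This is a one-to-one assignment (maximum-weight bipartite matching).
Optimal: Ghosh→Section 2pm (82 points), Ivanova→Section 11am (62 points), Petrov→Section 10am (84 points), Farahani→Section 4pm (53 points) — total 82+62+84+53 = 281 points.
Column-greedy (each section in turn goes to its best remaining student) gives 276 points, worse by 5.

Maximum total: 281 points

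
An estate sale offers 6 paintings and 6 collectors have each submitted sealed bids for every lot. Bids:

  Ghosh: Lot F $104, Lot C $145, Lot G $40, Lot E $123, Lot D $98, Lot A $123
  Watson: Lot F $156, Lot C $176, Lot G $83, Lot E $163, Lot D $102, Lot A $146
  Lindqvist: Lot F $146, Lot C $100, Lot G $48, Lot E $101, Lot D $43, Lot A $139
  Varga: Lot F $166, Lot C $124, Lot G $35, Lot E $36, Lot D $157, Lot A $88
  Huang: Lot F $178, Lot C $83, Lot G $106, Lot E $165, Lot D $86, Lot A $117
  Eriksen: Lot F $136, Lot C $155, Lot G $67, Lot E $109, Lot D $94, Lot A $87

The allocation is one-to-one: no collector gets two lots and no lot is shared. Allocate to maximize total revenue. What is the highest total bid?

Max total: $850

Optimal: Ghosh→Lot A ($123), Watson→Lot E ($163), Lindqvist→Lot F ($146), Varga→Lot D ($157), Huang→Lot G ($106), Eriksen→Lot C ($155) — total 123+163+146+157+106+155 = $850.
Max-entry greedy (repeatedly take the single best remaining cell) gives $840, worse by 10.
Next-best assignment: Ghosh→Lot C, Watson→Lot E, Lindqvist→Lot A, Varga→Lot D, Huang→Lot F, Eriksen→Lot G = $849.
Checked against all permutations: $850 is optimal.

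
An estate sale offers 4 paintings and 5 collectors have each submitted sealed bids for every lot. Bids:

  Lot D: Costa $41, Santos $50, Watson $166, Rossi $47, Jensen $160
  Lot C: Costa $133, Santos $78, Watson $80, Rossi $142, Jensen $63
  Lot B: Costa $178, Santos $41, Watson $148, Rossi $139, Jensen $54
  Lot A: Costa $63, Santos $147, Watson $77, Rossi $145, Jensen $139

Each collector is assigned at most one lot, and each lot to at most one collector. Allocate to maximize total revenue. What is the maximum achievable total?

Max total: $633

Optimal: Watson→Lot D ($166), Rossi→Lot C ($142), Costa→Lot B ($178), Santos→Lot A ($147) — total 166+142+178+147 = $633.
Next-best assignment: Jensen→Lot D, Rossi→Lot C, Costa→Lot B, Santos→Lot A = $627.
Swapping Watson↔Santos (Watson→Lot A $77, Santos→Lot D $50) loses 186.
Every other assignment is strictly worse.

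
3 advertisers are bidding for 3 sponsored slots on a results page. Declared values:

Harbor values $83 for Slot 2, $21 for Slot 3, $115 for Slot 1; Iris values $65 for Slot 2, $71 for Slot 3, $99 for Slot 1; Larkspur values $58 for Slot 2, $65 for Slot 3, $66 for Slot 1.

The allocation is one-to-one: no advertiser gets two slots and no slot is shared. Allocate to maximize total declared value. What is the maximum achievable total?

This is a one-to-one assignment (maximum-weight bipartite matching).
Optimal: Harbor→Slot 2 ($83), Iris→Slot 1 ($99), Larkspur→Slot 3 ($65) — total 83+99+65 = $247.
Column-greedy (each slot in turn goes to its best remaining advertiser) gives $220, worse by 27.
Swapping Iris↔Larkspur (Iris→Slot 3 $71, Larkspur→Slot 1 $66) loses 27.

Maximum total: $247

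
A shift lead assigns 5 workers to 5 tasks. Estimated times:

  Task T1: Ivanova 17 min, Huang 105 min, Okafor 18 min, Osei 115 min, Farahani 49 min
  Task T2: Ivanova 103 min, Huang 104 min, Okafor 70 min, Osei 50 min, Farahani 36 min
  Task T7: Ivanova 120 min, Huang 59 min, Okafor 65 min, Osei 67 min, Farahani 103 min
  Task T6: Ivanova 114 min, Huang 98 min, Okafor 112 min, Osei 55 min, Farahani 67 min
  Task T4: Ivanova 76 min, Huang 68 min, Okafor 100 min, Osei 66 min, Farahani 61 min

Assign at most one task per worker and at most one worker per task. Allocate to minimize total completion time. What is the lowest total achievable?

Min total: 241 min

This is a one-to-one assignment (minimum-cost bipartite matching).
Optimal: Ivanova→Task T1 (17 min), Huang→Task T4 (68 min), Okafor→Task T7 (65 min), Osei→Task T6 (55 min), Farahani→Task T2 (36 min) — total 17+68+65+55+36 = 241 min.
Next-best assignment: Ivanova→Task T4, Huang→Task T7, Okafor→Task T1, Osei→Task T6, Farahani→Task T2 = 244 min.
Swapping Farahani↔Ivanova (Farahani→Task T1 49 min, Ivanova→Task T2 103 min) adds 99.
No other one-to-one assignment undercuts 241 min.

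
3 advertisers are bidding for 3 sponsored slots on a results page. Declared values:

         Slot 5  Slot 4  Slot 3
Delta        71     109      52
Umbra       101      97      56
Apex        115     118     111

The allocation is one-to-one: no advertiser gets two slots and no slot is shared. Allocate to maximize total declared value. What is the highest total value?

Treat this as an assignment problem: match each advertiser to one slot.
Optimal: Delta→Slot 4 ($109), Umbra→Slot 5 ($101), Apex→Slot 3 ($111) — total 109+101+111 = $321.
Next-best assignment: Delta→Slot 4, Umbra→Slot 3, Apex→Slot 5 = $280.

Max total: $321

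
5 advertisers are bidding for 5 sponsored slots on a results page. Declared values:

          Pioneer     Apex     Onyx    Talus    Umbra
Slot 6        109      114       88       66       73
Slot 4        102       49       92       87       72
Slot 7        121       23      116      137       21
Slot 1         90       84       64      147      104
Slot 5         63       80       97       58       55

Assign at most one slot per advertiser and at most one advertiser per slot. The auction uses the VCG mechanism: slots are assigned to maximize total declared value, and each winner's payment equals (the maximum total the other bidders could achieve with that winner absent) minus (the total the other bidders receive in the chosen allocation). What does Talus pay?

Efficient allocation: Pioneer→Slot 4 ($102), Apex→Slot 6 ($114), Onyx→Slot 5 ($97), Talus→Slot 7 ($137), Umbra→Slot 1 ($104); total welfare W = $554.
Talus receives Slot 7 at value $137, so the others get W − 137 = $417.
Without Talus: best allocation of the remaining 4 bidders over all 5 slots is Pioneer→Slot 4 ($102), Apex→Slot 6 ($114), Onyx→Slot 7 ($116), Umbra→Slot 1 ($104), total $436.
VCG payment = (others' best without Talus) − (others' welfare with Talus) = 436 − 417 = $19.

Talus pays $19.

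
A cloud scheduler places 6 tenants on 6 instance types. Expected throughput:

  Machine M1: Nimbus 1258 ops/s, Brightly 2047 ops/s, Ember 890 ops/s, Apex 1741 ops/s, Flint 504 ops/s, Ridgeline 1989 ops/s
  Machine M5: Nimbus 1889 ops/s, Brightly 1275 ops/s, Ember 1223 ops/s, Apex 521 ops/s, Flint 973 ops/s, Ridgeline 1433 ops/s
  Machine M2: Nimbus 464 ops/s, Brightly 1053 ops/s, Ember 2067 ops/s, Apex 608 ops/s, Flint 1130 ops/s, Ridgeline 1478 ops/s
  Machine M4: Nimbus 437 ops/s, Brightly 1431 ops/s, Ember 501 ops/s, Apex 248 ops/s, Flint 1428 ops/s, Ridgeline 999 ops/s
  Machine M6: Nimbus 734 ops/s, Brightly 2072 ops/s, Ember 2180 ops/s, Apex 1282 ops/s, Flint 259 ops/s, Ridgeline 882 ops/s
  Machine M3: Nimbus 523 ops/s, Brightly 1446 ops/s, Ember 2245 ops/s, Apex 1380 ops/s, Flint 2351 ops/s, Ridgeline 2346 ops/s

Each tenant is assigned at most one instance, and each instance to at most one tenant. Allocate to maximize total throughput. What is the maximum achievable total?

Max total: 11543 ops/s

Treat this as an assignment problem: match each tenant to one instance.
Optimal: Nimbus→Machine M5 (1889 ops/s), Brightly→Machine M6 (2072 ops/s), Ember→Machine M2 (2067 ops/s), Apex→Machine M1 (1741 ops/s), Flint→Machine M4 (1428 ops/s), Ridgeline→Machine M3 (2346 ops/s) — total 1889+2072+2067+1741+1428+2346 = 11543 ops/s.
Row-greedy (each tenant in turn takes its best remaining instance) gives 10853 ops/s, worse by 690.
Next-best assignment: Nimbus→Machine M5, Brightly→Machine M6, Ember→Machine M2, Apex→Machine M1, Flint→Machine M3, Ridgeline→Machine M4 = 11119 ops/s.
Swapping Flint↔Apex (Flint→Machine M1 504 ops/s, Apex→Machine M4 248 ops/s) loses 2417.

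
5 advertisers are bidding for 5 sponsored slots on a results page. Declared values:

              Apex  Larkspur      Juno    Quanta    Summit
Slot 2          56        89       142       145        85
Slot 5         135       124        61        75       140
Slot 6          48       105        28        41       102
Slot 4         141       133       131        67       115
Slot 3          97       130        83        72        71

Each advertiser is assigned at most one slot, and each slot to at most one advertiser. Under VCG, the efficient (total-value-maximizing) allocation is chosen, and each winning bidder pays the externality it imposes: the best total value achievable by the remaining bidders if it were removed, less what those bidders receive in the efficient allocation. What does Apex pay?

Efficient allocation: Apex→Slot 5 ($135), Larkspur→Slot 3 ($130), Juno→Slot 4 ($131), Quanta→Slot 2 ($145), Summit→Slot 6 ($102); total welfare W = $643.
Apex receives Slot 5 at value $135, so the others get W − 135 = $508.
Without Apex: best allocation of the remaining 4 bidders over all 5 slots is Larkspur→Slot 3 ($130), Juno→Slot 4 ($131), Quanta→Slot 2 ($145), Summit→Slot 5 ($140), total $546.
VCG payment = (others' best without Apex) − (others' welfare with Apex) = 546 − 508 = $38.

Apex pays $38.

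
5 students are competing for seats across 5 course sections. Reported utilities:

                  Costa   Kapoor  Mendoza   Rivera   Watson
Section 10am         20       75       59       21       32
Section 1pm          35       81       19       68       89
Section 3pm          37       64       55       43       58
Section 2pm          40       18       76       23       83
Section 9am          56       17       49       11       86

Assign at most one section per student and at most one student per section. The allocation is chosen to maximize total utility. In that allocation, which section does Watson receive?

Treat this as an assignment problem: match each student to one section.
Optimal: Costa→Section 3pm (37 points), Kapoor→Section 10am (75 points), Mendoza→Section 2pm (76 points), Rivera→Section 1pm (68 points), Watson→Section 9am (86 points) — total 37+75+76+68+86 = 342 points.
Column-greedy (each section in turn goes to its best remaining student) gives 270 points, worse by 72.
Watson's own top section is Section 1pm (89 points), but forcing Watson→Section 1pm and reassigning the rest optimally gives only 339 points — worse by 3.

Watson receives Section 9am.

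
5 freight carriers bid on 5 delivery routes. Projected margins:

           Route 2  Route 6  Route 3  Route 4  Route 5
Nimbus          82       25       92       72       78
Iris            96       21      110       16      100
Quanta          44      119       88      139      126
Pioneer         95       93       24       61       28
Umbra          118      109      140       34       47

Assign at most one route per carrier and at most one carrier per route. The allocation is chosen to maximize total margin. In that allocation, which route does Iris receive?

Iris receives Route 5.

Optimal: Nimbus→Route 2 ($82k), Iris→Route 5 ($100k), Quanta→Route 4 ($139k), Pioneer→Route 6 ($93k), Umbra→Route 3 ($140k) — total 82+100+139+93+140 = $554k.
Column-greedy (each route in turn goes to its best remaining carrier) gives $447k, worse by 107.
Swapping Umbra↔Pioneer (Umbra→Route 6 $109k, Pioneer→Route 3 $24k) loses 100.
No other one-to-one assignment exceeds $554k.
Iris's own top route is Route 3 ($110k), but forcing Iris→Route 3 and reassigning the rest optimally gives only $538k — worse by 16.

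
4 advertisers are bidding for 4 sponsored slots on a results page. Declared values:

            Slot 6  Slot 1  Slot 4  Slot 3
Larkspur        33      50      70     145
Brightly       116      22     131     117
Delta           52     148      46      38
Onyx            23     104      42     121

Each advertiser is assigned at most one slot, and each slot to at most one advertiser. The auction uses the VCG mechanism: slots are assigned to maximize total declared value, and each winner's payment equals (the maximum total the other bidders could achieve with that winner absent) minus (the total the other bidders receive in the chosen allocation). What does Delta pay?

Efficient allocation: Larkspur→Slot 4 ($70), Brightly→Slot 6 ($116), Delta→Slot 1 ($148), Onyx→Slot 3 ($121); total welfare W = $455.
Delta receives Slot 1 at value $148, so the others get W − 148 = $307.
Without Delta: best allocation of the remaining 3 bidders over all 4 slots is Larkspur→Slot 3 ($145), Brightly→Slot 4 ($131), Onyx→Slot 1 ($104), total $380.
VCG payment = (others' best without Delta) − (others' welfare with Delta) = 380 − 307 = $73.

Delta pays $73.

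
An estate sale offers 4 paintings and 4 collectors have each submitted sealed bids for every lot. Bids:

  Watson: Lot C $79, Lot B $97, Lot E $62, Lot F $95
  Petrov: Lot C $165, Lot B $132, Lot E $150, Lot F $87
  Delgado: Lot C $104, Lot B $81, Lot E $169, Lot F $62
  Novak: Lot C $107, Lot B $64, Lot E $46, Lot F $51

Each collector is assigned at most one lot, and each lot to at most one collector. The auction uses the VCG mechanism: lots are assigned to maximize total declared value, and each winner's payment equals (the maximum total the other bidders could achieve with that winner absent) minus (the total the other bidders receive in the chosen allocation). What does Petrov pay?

Petrov pays $2.

Efficient allocation: Watson→Lot F ($95), Petrov→Lot B ($132), Delgado→Lot E ($169), Novak→Lot C ($107); total welfare W = $503.
Petrov receives Lot B at value $132, so the others get W − 132 = $371.
Without Petrov: best allocation of the remaining 3 bidders over all 4 lots is Watson→Lot B ($97), Delgado→Lot E ($169), Novak→Lot C ($107), total $373.
VCG payment = (others' best without Petrov) − (others' welfare with Petrov) = 373 − 371 = $2.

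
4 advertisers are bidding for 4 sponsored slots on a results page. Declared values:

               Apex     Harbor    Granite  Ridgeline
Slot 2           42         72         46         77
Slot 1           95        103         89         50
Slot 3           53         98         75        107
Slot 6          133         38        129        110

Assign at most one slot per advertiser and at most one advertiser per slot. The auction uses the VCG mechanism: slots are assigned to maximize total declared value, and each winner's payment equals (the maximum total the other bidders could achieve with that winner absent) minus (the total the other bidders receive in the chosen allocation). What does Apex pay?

Apex pays $31.

Efficient allocation: Apex→Slot 1 ($95), Harbor→Slot 2 ($72), Granite→Slot 6 ($129), Ridgeline→Slot 3 ($107); total welfare W = $403.
Apex receives Slot 1 at value $95, so the others get W − 95 = $308.
Without Apex: best allocation of the remaining 3 bidders over all 4 slots is Harbor→Slot 1 ($103), Granite→Slot 6 ($129), Ridgeline→Slot 3 ($107), total $339.
VCG payment = (others' best without Apex) − (others' welfare with Apex) = 339 − 308 = $31.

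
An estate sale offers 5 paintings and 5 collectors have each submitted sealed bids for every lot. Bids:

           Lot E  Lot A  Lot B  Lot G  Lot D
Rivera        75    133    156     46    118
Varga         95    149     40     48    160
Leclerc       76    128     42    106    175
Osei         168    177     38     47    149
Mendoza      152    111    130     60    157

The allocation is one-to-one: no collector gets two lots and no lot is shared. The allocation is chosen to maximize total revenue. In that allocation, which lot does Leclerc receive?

This is a one-to-one assignment (maximum-weight bipartite matching).
Optimal: Rivera→Lot B ($156), Varga→Lot D ($160), Leclerc→Lot G ($106), Osei→Lot A ($177), Mendoza→Lot E ($152) — total 156+160+106+177+152 = $751.
Row-greedy (each collector in turn takes its best remaining lot) gives $672, worse by 79.
Next-best assignment: Rivera→Lot B, Varga→Lot A, Leclerc→Lot G, Osei→Lot E, Mendoza→Lot D = $736.
Swapping Varga↔Leclerc (Varga→Lot G $48, Leclerc→Lot D $175) loses 43.
No other one-to-one assignment exceeds $751.
Leclerc's own top lot is Lot D ($175), but forcing Leclerc→Lot D and reassigning the rest optimally gives only $708 — worse by 43.

Leclerc receives Lot G.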